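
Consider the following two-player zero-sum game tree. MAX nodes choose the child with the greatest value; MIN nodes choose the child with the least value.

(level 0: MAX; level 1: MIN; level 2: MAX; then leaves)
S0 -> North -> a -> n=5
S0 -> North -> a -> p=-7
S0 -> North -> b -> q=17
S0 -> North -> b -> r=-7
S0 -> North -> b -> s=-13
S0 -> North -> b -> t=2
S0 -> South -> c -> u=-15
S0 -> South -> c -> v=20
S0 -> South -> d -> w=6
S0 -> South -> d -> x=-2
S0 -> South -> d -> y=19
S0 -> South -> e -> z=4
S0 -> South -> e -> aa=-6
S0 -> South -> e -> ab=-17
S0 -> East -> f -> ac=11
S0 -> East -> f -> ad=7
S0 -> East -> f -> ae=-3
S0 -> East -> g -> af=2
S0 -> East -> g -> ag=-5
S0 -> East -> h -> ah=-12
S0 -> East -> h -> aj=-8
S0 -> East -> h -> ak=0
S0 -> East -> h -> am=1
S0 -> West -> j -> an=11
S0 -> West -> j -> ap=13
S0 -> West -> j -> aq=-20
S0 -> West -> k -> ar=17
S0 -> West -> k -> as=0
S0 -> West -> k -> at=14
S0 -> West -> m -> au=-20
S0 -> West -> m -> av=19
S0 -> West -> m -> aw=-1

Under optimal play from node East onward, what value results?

1

f (MAX): max(11, 7, -3) = 11
g (MAX): max(2, -5) = 2
h (MAX): max(-12, -8, 0, 1) = 1
East (MIN): min(11, 2, 1) = 1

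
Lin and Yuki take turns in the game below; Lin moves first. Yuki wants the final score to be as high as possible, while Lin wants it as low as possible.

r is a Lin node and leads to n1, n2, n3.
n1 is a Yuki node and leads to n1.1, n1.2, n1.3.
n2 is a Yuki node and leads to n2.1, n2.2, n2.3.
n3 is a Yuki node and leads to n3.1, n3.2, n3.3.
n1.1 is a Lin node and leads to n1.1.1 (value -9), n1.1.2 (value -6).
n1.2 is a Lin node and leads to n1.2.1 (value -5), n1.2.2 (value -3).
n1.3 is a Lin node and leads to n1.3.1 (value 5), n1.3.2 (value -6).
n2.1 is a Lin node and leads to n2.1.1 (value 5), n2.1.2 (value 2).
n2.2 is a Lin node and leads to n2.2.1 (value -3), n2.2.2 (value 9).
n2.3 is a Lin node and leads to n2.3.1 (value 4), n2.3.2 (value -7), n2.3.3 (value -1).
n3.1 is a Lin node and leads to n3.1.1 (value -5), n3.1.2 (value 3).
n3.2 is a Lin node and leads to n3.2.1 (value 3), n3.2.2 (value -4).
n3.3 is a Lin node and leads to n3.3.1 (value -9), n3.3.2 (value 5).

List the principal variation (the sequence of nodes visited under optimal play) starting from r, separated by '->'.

r -> n1 -> n1.2 -> n1.2.1

n1.1 (Lin): min(-9, -6) = -9
n1.2 (Lin): min(-5, -3) = -5
n1.3 (Lin): min(5, -6) = -6
n1 (Yuki): max(-9, -5, -6) = -5
n2.1 (Lin): min(5, 2) = 2
n2.2 (Lin): min(-3, 9) = -3
n2.3 (Lin): min(4, -7, -1) = -7
n2 (Yuki): max(2, -3, -7) = 2
n3.1 (Lin): min(-5, 3) = -5
n3.2 (Lin): min(3, -4) = -4
n3.3 (Lin): min(-9, 5) = -9
n3 (Yuki): max(-5, -4, -9) = -4
r (Lin): min(-5, 2, -4) = -5
At r, Lin picks n1 (lowest: -5).
At n1, Yuki picks n1.2 (highest: -5).
At n1.2, Lin picks n1.2.1 (lowest: -5).
Terminal value -5.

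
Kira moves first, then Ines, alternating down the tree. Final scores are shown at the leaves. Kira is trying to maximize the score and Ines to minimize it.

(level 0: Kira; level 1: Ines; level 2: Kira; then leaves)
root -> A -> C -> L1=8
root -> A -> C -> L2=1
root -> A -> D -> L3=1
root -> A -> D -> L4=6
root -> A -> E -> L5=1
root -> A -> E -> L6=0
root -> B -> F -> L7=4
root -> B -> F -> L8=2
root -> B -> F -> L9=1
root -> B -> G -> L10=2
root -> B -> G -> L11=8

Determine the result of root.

4

C (Kira): max(8, 1) = 8
D (Kira): max(1, 6) = 6
E (Kira): max(1, 0) = 1
A (Ines): min(8, 6, 1) = 1
F (Kira): max(4, 2, 1) = 4
G (Kira): max(2, 8) = 8
B (Ines): min(4, 8) = 4
root (Kira): max(1, 4) = 4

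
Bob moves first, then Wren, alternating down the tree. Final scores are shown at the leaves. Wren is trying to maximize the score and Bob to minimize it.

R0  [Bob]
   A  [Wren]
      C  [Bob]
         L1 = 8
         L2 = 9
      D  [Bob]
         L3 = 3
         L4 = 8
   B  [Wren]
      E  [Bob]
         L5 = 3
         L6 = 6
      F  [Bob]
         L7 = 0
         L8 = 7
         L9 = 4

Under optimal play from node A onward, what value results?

8

C (Bob): min(8, 9) = 8
D (Bob): min(3, 8) = 3
A (Wren): max(8, 3) = 8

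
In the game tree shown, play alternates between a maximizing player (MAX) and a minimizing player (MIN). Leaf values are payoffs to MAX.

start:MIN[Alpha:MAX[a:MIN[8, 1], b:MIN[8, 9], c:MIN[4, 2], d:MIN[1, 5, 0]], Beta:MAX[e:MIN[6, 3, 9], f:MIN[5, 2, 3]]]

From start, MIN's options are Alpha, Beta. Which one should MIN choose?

Beta

a (MIN): min(8, 1) = 1
b (MIN): min(8, 9) = 8
c (MIN): min(4, 2) = 2
d (MIN): min(1, 5, 0) = 0
Alpha (MAX): max(1, 8, 2, 0) = 8
e (MIN): min(6, 3, 9) = 3
f (MIN): min(5, 2, 3) = 2
Beta (MAX): max(3, 2) = 3
start (MIN): min(8, 3) = 3
MIN at start wants the lowest of {Alpha=8, Beta=3}, so chooses Beta.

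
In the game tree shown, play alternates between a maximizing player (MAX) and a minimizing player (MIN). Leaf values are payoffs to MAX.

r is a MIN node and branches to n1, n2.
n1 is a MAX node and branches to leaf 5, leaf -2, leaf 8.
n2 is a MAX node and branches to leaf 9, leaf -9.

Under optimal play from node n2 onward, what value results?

9

n2 (MAX): max(9, -9) = 9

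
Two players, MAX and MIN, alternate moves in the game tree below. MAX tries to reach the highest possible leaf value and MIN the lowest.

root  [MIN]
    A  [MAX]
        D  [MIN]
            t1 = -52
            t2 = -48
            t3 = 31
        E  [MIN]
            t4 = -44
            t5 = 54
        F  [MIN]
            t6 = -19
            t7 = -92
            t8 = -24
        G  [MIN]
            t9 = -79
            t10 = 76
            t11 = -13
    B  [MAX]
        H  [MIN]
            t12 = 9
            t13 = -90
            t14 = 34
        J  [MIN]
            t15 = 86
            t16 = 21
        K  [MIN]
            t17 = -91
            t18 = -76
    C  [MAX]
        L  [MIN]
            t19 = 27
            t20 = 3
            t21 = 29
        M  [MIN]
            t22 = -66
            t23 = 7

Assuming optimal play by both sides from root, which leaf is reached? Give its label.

t4

D (MIN): min(-52, -48, 31) = -52
E (MIN): min(-44, 54) = -44
F (MIN): min(-19, -92, -24) = -92
G (MIN): min(-79, 76, -13) = -79
A (MAX): max(-52, -44, -92, -79) = -44
H (MIN): min(9, -90, 34) = -90
J (MIN): min(86, 21) = 21
K (MIN): min(-91, -76) = -91
B (MAX): max(-90, 21, -91) = 21
L (MIN): min(27, 3, 29) = 3
M (MIN): min(-66, 7) = -66
C (MAX): max(3, -66) = 3
root (MIN): min(-44, 21, 3) = -44
At root, MIN picks A (lowest: -44).
At A, MAX picks E (highest: -44).
At E, MIN picks t4 (lowest: -44).
Terminal value -44.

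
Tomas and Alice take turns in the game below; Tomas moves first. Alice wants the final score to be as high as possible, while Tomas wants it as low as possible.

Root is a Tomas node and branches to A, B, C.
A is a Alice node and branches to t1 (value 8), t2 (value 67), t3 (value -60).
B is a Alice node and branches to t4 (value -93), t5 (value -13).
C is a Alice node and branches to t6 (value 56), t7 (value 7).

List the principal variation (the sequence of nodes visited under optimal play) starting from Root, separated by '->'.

Root -> B -> t5

A (Alice): max(8, 67, -60) = 67
B (Alice): max(-93, -13) = -13
C (Alice): max(56, 7) = 56
Root (Tomas): min(67, -13, 56) = -13
At Root, Tomas picks B (lowest: -13).
At B, Alice picks t5 (highest: -13).
Terminal value -13.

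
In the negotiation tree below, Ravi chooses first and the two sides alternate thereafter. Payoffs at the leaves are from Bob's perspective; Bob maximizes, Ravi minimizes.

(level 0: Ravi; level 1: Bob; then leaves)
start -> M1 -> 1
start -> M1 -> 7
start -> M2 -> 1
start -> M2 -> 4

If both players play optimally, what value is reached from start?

4

M1 (Bob): max(1, 7) = 7
M2 (Bob): max(1, 4) = 4
start (Ravi): min(7, 4) = 4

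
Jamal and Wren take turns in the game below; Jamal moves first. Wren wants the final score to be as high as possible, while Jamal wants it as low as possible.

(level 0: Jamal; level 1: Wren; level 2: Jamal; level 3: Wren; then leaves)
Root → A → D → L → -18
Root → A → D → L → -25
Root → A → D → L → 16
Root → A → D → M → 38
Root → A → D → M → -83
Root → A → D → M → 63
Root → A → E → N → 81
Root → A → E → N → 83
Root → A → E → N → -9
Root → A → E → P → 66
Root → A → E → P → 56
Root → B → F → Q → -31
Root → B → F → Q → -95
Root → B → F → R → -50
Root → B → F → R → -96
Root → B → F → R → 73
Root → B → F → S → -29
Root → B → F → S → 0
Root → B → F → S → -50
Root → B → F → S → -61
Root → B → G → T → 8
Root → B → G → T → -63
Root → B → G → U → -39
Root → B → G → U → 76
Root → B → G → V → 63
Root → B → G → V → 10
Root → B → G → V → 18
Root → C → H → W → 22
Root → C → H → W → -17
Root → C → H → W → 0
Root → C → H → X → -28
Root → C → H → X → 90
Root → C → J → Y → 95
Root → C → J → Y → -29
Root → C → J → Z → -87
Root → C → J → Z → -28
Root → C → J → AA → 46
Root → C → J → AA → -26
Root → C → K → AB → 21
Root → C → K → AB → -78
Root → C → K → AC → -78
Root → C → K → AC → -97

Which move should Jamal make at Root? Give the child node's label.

B

L (Wren): max(-18, -25, 16) = 16
M (Wren): max(38, -83, 63) = 63
D (Jamal): min(16, 63) = 16
N (Wren): max(81, 83, -9) = 83
P (Wren): max(66, 56) = 66
E (Jamal): min(83, 66) = 66
A (Wren): max(16, 66) = 66
Q (Wren): max(-31, -95) = -31
R (Wren): max(-50, -96, 73) = 73
S (Wren): max(-29, 0, -50, -61) = 0
F (Jamal): min(-31, 73, 0) = -31
T (Wren): max(8, -63) = 8
U (Wren): max(-39, 76) = 76
V (Wren): max(63, 10, 18) = 63
G (Jamal): min(8, 76, 63) = 8
B (Wren): max(-31, 8) = 8
W (Wren): max(22, -17, 0) = 22
X (Wren): max(-28, 90) = 90
H (Jamal): min(22, 90) = 22
Y (Wren): max(95, -29) = 95
Z (Wren): max(-87, -28) = -28
AA (Wren): max(46, -26) = 46
J (Jamal): min(95, -28, 46) = -28
AB (Wren): max(21, -78) = 21
AC (Wren): max(-78, -97) = -78
K (Jamal): min(21, -78) = -78
C (Wren): max(22, -28, -78) = 22
Root (Jamal): min(66, 8, 22) = 8
Jamal at Root wants the lowest of {A=66, B=8, C=22}, so chooses B.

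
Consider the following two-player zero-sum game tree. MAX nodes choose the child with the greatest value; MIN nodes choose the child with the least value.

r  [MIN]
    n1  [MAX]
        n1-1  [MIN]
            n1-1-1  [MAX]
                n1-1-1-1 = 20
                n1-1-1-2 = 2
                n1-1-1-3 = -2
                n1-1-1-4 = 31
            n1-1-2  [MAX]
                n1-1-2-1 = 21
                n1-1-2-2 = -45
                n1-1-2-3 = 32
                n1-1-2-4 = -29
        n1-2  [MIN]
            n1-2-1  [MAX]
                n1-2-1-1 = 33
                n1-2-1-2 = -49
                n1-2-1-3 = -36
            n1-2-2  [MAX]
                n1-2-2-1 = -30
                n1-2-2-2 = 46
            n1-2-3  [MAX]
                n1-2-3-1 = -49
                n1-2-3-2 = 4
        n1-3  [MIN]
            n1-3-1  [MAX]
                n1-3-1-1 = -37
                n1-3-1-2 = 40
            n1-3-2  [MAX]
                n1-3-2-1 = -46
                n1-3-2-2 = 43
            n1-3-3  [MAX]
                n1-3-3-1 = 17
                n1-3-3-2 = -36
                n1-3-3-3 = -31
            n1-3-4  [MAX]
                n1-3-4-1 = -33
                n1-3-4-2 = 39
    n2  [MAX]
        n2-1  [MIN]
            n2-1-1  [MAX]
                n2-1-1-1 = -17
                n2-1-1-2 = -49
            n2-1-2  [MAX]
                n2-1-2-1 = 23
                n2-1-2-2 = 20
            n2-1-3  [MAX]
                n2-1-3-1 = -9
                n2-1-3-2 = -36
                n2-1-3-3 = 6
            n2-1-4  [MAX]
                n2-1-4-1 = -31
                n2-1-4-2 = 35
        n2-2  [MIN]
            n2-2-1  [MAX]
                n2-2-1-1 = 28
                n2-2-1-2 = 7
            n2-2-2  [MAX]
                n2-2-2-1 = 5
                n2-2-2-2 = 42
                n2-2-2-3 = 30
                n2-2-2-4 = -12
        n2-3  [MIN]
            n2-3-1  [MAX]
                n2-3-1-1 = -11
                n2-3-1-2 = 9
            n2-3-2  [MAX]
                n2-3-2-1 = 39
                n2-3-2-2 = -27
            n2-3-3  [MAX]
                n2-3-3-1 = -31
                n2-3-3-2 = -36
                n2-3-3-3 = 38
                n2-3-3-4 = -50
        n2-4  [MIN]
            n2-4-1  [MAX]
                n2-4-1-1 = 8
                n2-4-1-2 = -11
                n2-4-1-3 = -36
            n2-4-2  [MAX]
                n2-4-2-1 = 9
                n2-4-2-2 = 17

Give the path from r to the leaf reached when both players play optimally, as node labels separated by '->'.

n1-1-1 (MAX): max(20, 2, -2, 31) = 31
n1-1-2 (MAX): max(21, -45, 32, -29) = 32
n1-1 (MIN): min(31, 32) = 31
n1-2-1 (MAX): max(33, -49, -36) = 33
n1-2-2 (MAX): max(-30, 46) = 46
n1-2-3 (MAX): max(-49, 4) = 4
n1-2 (MIN): min(33, 46, 4) = 4
n1-3-1 (MAX): max(-37, 40) = 40
n1-3-2 (MAX): max(-46, 43) = 43
n1-3-3 (MAX): max(17, -36, -31) = 17
n1-3-4 (MAX): max(-33, 39) = 39
n1-3 (MIN): min(40, 43, 17, 39) = 17
n1 (MAX): max(31, 4, 17) = 31
n2-1-1 (MAX): max(-17, -49) = -17
n2-1-2 (MAX): max(23, 20) = 23
n2-1-3 (MAX): max(-9, -36, 6) = 6
n2-1-4 (MAX): max(-31, 35) = 35
n2-1 (MIN): min(-17, 23, 6, 35) = -17
n2-2-1 (MAX): max(28, 7) = 28
n2-2-2 (MAX): max(5, 42, 30, -12) = 42
n2-2 (MIN): min(28, 42) = 28
n2-3-1 (MAX): max(-11, 9) = 9
n2-3-2 (MAX): max(39, -27) = 39
n2-3-3 (MAX): max(-31, -36, 38, -50) = 38
n2-3 (MIN): min(9, 39, 38) = 9
n2-4-1 (MAX): max(8, -11, -36) = 8
n2-4-2 (MAX): max(9, 17) = 17
n2-4 (MIN): min(8, 17) = 8
n2 (MAX): max(-17, 28, 9, 8) = 28
r (MIN): min(31, 28) = 28
At r, MIN picks n2 (lowest: 28).
At n2, MAX picks n2-2 (highest: 28).
At n2-2, MIN picks n2-2-1 (lowest: 28).
At n2-2-1, MAX picks n2-2-1-1 (highest: 28).
Terminal value 28.

r -> n2 -> n2-2 -> n2-2-1 -> n2-2-1-1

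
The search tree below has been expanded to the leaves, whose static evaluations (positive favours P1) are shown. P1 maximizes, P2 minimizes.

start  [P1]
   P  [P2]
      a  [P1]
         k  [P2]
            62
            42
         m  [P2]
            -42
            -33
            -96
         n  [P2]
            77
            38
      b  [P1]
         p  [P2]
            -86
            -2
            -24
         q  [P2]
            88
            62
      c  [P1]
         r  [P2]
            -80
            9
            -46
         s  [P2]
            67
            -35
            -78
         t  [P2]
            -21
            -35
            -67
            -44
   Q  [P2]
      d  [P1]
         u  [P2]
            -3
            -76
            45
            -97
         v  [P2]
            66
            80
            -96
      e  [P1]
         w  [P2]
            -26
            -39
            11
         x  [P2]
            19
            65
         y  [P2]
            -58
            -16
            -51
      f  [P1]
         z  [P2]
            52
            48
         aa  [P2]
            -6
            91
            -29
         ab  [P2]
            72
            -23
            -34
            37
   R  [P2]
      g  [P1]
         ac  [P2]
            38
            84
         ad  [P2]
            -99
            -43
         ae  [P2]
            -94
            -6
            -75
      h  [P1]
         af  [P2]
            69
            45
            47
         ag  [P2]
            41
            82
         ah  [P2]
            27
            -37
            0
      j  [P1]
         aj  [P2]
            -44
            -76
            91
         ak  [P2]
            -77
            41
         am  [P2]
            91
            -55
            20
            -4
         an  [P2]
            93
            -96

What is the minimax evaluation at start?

k (P2): min(62, 42) = 42
m (P2): min(-42, -33, -96) = -96
n (P2): min(77, 38) = 38
a (P1): max(42, -96, 38) = 42
p (P2): min(-86, -2, -24) = -86
q (P2): min(88, 62) = 62
b (P1): max(-86, 62) = 62
r (P2): min(-80, 9, -46) = -80
s (P2): min(67, -35, -78) = -78
t (P2): min(-21, -35, -67, -44) = -67
c (P1): max(-80, -78, -67) = -67
P (P2): min(42, 62, -67) = -67
u (P2): min(-3, -76, 45, -97) = -97
v (P2): min(66, 80, -96) = -96
d (P1): max(-97, -96) = -96
w (P2): min(-26, -39, 11) = -39
x (P2): min(19, 65) = 19
y (P2): min(-58, -16, -51) = -58
e (P1): max(-39, 19, -58) = 19
z (P2): min(52, 48) = 48
aa (P2): min(-6, 91, -29) = -29
ab (P2): min(72, -23, -34, 37) = -34
f (P1): max(48, -29, -34) = 48
Q (P2): min(-96, 19, 48) = -96
ac (P2): min(38, 84) = 38
ad (P2): min(-99, -43) = -99
ae (P2): min(-94, -6, -75) = -94
g (P1): max(38, -99, -94) = 38
af (P2): min(69, 45, 47) = 45
ag (P2): min(41, 82) = 41
ah (P2): min(27, -37, 0) = -37
h (P1): max(45, 41, -37) = 45
aj (P2): min(-44, -76, 91) = -76
ak (P2): min(-77, 41) = -77
am (P2): min(91, -55, 20, -4) = -55
an (P2): min(93, -96) = -96
j (P1): max(-76, -77, -55, -96) = -55
R (P2): min(38, 45, -55) = -55
start (P1): max(-67, -96, -55) = -55

-55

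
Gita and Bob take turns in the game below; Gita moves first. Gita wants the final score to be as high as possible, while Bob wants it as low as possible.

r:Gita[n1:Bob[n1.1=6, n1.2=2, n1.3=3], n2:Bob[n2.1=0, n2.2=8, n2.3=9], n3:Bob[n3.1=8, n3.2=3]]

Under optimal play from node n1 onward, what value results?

n1 (Bob): min(6, 2, 3) = 2

2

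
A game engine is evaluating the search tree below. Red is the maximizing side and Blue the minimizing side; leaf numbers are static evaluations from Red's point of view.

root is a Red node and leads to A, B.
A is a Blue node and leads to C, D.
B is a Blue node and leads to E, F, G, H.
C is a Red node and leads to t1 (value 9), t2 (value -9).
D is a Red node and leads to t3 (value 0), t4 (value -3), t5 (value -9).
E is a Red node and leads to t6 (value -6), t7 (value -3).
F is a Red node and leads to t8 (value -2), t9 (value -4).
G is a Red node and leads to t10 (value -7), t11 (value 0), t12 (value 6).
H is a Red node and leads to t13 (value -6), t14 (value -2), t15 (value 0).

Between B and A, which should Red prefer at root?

A

E (Red): max(-6, -3) = -3
F (Red): max(-2, -4) = -2
G (Red): max(-7, 0, 6) = 6
H (Red): max(-6, -2, 0) = 0
B (Blue): min(-3, -2, 6, 0) = -3
C (Red): max(9, -9) = 9
D (Red): max(0, -3, -9) = 0
A (Blue): min(9, 0) = 0
Red prefers the higher value; B=-3, A=0. A is better since 0 > -3.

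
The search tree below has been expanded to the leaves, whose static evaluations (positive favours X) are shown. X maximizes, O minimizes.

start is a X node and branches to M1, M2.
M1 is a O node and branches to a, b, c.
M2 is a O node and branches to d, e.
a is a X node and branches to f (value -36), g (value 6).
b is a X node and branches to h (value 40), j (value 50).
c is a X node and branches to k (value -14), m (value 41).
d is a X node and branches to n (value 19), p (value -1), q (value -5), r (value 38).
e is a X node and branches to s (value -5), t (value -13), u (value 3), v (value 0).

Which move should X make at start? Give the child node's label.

M1

a (X): max(-36, 6) = 6
b (X): max(40, 50) = 50
c (X): max(-14, 41) = 41
M1 (O): min(6, 50, 41) = 6
d (X): max(19, -1, -5, 38) = 38
e (X): max(-5, -13, 3, 0) = 3
M2 (O): min(38, 3) = 3
start (X): max(6, 3) = 6
X at start wants the highest of {M1=6, M2=3}, so chooses M1.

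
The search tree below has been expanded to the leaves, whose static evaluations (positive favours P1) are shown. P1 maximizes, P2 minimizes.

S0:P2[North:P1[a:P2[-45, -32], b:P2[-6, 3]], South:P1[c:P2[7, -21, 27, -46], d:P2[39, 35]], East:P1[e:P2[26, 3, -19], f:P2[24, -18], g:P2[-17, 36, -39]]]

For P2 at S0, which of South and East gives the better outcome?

East

c (P2): min(7, -21, 27, -46) = -46
d (P2): min(39, 35) = 35
South (P1): max(-46, 35) = 35
e (P2): min(26, 3, -19) = -19
f (P2): min(24, -18) = -18
g (P2): min(-17, 36, -39) = -39
East (P1): max(-19, -18, -39) = -18
P2 prefers the lower value; South=35, East=-18. East is better since -18 < 35.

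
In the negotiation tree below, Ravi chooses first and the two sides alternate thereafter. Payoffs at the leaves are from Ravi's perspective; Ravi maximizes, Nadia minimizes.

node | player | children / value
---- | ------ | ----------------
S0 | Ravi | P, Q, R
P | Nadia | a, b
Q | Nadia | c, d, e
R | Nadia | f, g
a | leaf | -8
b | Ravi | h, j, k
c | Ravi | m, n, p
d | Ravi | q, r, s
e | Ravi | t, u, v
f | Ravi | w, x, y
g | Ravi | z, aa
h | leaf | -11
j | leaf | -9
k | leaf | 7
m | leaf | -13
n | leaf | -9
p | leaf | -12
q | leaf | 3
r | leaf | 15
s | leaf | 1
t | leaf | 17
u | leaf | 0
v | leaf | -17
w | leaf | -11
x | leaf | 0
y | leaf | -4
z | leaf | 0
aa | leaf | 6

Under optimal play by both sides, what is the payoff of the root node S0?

0

b (Ravi): max(-11, -9, 7) = 7
P (Nadia): min(-8, 7) = -8
c (Ravi): max(-13, -9, -12) = -9
d (Ravi): max(3, 15, 1) = 15
e (Ravi): max(17, 0, -17) = 17
Q (Nadia): min(-9, 15, 17) = -9
f (Ravi): max(-11, 0, -4) = 0
g (Ravi): max(0, 6) = 6
R (Nadia): min(0, 6) = 0
S0 (Ravi): max(-8, -9, 0) = 0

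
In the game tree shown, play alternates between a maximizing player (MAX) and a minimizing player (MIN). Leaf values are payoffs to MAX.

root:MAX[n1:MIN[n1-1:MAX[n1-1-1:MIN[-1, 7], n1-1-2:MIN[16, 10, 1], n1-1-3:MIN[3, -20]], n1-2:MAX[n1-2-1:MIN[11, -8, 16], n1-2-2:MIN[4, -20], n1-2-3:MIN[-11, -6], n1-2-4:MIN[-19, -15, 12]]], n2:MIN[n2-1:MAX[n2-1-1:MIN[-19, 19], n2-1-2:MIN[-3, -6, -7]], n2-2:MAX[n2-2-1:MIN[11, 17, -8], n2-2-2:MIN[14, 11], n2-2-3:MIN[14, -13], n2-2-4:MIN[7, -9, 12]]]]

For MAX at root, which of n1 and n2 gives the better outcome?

n1-1-1 (MIN): min(-1, 7) = -1
n1-1-2 (MIN): min(16, 10, 1) = 1
n1-1-3 (MIN): min(3, -20) = -20
n1-1 (MAX): max(-1, 1, -20) = 1
n1-2-1 (MIN): min(11, -8, 16) = -8
n1-2-2 (MIN): min(4, -20) = -20
n1-2-3 (MIN): min(-11, -6) = -11
n1-2-4 (MIN): min(-19, -15, 12) = -19
n1-2 (MAX): max(-8, -20, -11, -19) = -8
n1 (MIN): min(1, -8) = -8
n2-1-1 (MIN): min(-19, 19) = -19
n2-1-2 (MIN): min(-3, -6, -7) = -7
n2-1 (MAX): max(-19, -7) = -7
n2-2-1 (MIN): min(11, 17, -8) = -8
n2-2-2 (MIN): min(14, 11) = 11
n2-2-3 (MIN): min(14, -13) = -13
n2-2-4 (MIN): min(7, -9, 12) = -9
n2-2 (MAX): max(-8, 11, -13, -9) = 11
n2 (MIN): min(-7, 11) = -7
MAX prefers the higher value; n1=-8, n2=-7. n2 is better since -7 > -8.

n2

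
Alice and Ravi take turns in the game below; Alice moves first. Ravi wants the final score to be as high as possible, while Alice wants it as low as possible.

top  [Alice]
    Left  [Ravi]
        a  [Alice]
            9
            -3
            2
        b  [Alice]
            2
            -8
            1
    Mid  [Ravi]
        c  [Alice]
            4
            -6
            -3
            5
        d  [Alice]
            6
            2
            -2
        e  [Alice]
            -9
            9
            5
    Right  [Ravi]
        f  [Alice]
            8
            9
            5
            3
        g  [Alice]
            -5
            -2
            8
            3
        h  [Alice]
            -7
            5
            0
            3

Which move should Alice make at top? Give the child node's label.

Left

a (Alice): min(9, -3, 2) = -3
b (Alice): min(2, -8, 1) = -8
Left (Ravi): max(-3, -8) = -3
c (Alice): min(4, -6, -3, 5) = -6
d (Alice): min(6, 2, -2) = -2
e (Alice): min(-9, 9, 5) = -9
Mid (Ravi): max(-6, -2, -9) = -2
f (Alice): min(8, 9, 5, 3) = 3
g (Alice): min(-5, -2, 8, 3) = -5
h (Alice): min(-7, 5, 0, 3) = -7
Right (Ravi): max(3, -5, -7) = 3
top (Alice): min(-3, -2, 3) = -3
Alice at top wants the lowest of {Left=-3, Mid=-2, Right=3}, so chooses Left.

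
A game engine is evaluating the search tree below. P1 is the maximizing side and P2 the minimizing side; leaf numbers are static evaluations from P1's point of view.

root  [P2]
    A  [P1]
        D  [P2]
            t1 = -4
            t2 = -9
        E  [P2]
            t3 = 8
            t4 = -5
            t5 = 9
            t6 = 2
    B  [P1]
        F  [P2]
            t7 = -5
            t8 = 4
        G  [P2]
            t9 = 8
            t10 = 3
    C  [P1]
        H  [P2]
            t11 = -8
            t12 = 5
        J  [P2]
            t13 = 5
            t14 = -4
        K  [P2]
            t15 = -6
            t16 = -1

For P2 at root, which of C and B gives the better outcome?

H (P2): min(-8, 5) = -8
J (P2): min(5, -4) = -4
K (P2): min(-6, -1) = -6
C (P1): max(-8, -4, -6) = -4
F (P2): min(-5, 4) = -5
G (P2): min(8, 3) = 3
B (P1): max(-5, 3) = 3
P2 prefers the lower value; C=-4, B=3. C is better since -4 < 3.

C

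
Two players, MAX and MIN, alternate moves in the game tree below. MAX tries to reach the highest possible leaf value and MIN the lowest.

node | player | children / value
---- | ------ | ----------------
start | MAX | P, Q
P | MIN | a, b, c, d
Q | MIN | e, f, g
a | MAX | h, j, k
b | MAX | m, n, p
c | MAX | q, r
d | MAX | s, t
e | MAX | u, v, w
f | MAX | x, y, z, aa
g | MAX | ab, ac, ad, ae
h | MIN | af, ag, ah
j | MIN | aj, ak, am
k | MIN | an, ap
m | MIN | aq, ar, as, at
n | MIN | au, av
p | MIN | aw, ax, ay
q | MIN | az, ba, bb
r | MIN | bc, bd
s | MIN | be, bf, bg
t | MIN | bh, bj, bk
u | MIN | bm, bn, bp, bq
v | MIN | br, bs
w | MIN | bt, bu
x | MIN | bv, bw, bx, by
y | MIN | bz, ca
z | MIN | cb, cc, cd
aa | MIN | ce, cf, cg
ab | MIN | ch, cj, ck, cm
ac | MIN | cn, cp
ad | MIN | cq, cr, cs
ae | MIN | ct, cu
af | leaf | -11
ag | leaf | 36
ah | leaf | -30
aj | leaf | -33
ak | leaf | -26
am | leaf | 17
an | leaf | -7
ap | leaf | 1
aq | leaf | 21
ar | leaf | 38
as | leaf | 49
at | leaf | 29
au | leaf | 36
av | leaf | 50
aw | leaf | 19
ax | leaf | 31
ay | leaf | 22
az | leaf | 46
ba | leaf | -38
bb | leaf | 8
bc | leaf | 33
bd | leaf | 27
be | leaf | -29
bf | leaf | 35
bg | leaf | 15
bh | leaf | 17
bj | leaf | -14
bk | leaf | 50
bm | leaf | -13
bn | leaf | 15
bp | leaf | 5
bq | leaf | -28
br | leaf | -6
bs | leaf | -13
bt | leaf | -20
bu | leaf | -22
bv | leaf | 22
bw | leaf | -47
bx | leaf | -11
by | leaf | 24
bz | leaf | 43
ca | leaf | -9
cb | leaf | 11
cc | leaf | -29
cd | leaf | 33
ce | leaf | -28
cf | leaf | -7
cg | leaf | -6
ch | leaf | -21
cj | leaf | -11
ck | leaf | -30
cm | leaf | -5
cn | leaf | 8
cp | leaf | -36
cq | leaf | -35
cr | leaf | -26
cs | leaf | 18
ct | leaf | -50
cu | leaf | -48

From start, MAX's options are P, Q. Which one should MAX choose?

h (MIN): min(-11, 36, -30) = -30
j (MIN): min(-33, -26, 17) = -33
k (MIN): min(-7, 1) = -7
a (MAX): max(-30, -33, -7) = -7
m (MIN): min(21, 38, 49, 29) = 21
n (MIN): min(36, 50) = 36
p (MIN): min(19, 31, 22) = 19
b (MAX): max(21, 36, 19) = 36
q (MIN): min(46, -38, 8) = -38
r (MIN): min(33, 27) = 27
c (MAX): max(-38, 27) = 27
s (MIN): min(-29, 35, 15) = -29
t (MIN): min(17, -14, 50) = -14
d (MAX): max(-29, -14) = -14
P (MIN): min(-7, 36, 27, -14) = -14
u (MIN): min(-13, 15, 5, -28) = -28
v (MIN): min(-6, -13) = -13
w (MIN): min(-20, -22) = -22
e (MAX): max(-28, -13, -22) = -13
x (MIN): min(22, -47, -11, 24) = -47
y (MIN): min(43, -9) = -9
z (MIN): min(11, -29, 33) = -29
aa (MIN): min(-28, -7, -6) = -28
f (MAX): max(-47, -9, -29, -28) = -9
ab (MIN): min(-21, -11, -30, -5) = -30
ac (MIN): min(8, -36) = -36
ad (MIN): min(-35, -26, 18) = -35
ae (MIN): min(-50, -48) = -50
g (MAX): max(-30, -36, -35, -50) = -30
Q (MIN): min(-13, -9, -30) = -30
start (MAX): max(-14, -30) = -14
MAX at start wants the highest of {P=-14, Q=-30}, so chooses P.

P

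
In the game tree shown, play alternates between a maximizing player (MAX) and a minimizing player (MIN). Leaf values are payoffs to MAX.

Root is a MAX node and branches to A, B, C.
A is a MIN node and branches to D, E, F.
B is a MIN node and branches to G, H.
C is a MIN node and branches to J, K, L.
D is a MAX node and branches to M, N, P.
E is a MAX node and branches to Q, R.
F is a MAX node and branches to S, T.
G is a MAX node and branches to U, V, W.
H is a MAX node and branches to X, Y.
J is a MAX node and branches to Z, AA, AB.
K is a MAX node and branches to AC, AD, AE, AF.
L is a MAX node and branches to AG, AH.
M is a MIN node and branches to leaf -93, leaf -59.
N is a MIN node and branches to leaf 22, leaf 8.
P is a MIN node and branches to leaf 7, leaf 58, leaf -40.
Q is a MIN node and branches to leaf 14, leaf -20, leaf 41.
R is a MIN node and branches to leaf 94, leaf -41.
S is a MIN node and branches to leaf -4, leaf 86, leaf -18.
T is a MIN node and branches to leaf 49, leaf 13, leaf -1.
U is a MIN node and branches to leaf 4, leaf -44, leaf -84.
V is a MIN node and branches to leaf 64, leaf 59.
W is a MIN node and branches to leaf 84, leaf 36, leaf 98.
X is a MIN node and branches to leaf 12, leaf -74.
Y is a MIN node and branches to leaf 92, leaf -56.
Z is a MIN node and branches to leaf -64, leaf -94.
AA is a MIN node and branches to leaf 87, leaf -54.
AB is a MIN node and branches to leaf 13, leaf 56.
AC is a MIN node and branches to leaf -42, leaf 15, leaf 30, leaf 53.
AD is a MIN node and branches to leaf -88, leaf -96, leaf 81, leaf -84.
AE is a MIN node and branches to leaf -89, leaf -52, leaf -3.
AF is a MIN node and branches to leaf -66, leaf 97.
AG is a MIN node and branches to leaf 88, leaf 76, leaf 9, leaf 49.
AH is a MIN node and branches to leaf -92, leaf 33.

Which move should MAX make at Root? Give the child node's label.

M (MIN): min(-93, -59) = -93
N (MIN): min(22, 8) = 8
P (MIN): min(7, 58, -40) = -40
D (MAX): max(-93, 8, -40) = 8
Q (MIN): min(14, -20, 41) = -20
R (MIN): min(94, -41) = -41
E (MAX): max(-20, -41) = -20
S (MIN): min(-4, 86, -18) = -18
T (MIN): min(49, 13, -1) = -1
F (MAX): max(-18, -1) = -1
A (MIN): min(8, -20, -1) = -20
U (MIN): min(4, -44, -84) = -84
V (MIN): min(64, 59) = 59
W (MIN): min(84, 36, 98) = 36
G (MAX): max(-84, 59, 36) = 59
X (MIN): min(12, -74) = -74
Y (MIN): min(92, -56) = -56
H (MAX): max(-74, -56) = -56
B (MIN): min(59, -56) = -56
Z (MIN): min(-64, -94) = -94
AA (MIN): min(87, -54) = -54
AB (MIN): min(13, 56) = 13
J (MAX): max(-94, -54, 13) = 13
AC (MIN): min(-42, 15, 30, 53) = -42
AD (MIN): min(-88, -96, 81, -84) = -96
AE (MIN): min(-89, -52, -3) = -89
AF (MIN): min(-66, 97) = -66
K (MAX): max(-42, -96, -89, -66) = -42
AG (MIN): min(88, 76, 9, 49) = 9
AH (MIN): min(-92, 33) = -92
L (MAX): max(9, -92) = 9
C (MIN): min(13, -42, 9) = -42
Root (MAX): max(-20, -56, -42) = -20
MAX at Root wants the highest of {A=-20, B=-56, C=-42}, so chooses A.

A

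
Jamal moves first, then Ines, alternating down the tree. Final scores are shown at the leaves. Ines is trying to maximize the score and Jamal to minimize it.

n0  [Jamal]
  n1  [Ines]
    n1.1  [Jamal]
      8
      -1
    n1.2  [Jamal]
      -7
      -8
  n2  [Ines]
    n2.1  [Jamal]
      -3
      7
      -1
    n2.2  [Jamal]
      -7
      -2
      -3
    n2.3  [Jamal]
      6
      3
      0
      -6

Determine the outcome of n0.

n1.1 (Jamal): min(8, -1) = -1
n1.2 (Jamal): min(-7, -8) = -8
n1 (Ines): max(-1, -8) = -1
n2.1 (Jamal): min(-3, 7, -1) = -3
n2.2 (Jamal): min(-7, -2, -3) = -7
n2.3 (Jamal): min(6, 3, 0, -6) = -6
n2 (Ines): max(-3, -7, -6) = -3
n0 (Jamal): min(-1, -3) = -3

-3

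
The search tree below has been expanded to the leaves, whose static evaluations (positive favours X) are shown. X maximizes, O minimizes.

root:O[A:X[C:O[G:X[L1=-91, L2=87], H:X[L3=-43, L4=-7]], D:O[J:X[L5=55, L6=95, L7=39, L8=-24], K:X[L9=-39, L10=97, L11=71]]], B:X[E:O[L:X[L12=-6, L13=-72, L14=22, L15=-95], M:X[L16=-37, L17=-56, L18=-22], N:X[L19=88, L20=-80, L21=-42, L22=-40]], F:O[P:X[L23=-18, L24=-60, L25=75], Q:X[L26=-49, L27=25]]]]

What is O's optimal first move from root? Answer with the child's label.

G (X): max(-91, 87) = 87
H (X): max(-43, -7) = -7
C (O): min(87, -7) = -7
J (X): max(55, 95, 39, -24) = 95
K (X): max(-39, 97, 71) = 97
D (O): min(95, 97) = 95
A (X): max(-7, 95) = 95
L (X): max(-6, -72, 22, -95) = 22
M (X): max(-37, -56, -22) = -22
N (X): max(88, -80, -42, -40) = 88
E (O): min(22, -22, 88) = -22
P (X): max(-18, -60, 75) = 75
Q (X): max(-49, 25) = 25
F (O): min(75, 25) = 25
B (X): max(-22, 25) = 25
root (O): min(95, 25) = 25
O at root wants the lowest of {A=95, B=25}, so chooses B.

B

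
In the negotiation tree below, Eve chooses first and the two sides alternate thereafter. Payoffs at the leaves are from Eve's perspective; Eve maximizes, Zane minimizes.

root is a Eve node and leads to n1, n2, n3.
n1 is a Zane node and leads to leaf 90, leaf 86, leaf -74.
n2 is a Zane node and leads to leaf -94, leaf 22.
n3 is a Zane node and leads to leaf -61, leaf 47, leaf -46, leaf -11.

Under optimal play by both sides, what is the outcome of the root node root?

-61

n1 (Zane): min(90, 86, -74) = -74
n2 (Zane): min(-94, 22) = -94
n3 (Zane): min(-61, 47, -46, -11) = -61
root (Eve): max(-74, -94, -61) = -61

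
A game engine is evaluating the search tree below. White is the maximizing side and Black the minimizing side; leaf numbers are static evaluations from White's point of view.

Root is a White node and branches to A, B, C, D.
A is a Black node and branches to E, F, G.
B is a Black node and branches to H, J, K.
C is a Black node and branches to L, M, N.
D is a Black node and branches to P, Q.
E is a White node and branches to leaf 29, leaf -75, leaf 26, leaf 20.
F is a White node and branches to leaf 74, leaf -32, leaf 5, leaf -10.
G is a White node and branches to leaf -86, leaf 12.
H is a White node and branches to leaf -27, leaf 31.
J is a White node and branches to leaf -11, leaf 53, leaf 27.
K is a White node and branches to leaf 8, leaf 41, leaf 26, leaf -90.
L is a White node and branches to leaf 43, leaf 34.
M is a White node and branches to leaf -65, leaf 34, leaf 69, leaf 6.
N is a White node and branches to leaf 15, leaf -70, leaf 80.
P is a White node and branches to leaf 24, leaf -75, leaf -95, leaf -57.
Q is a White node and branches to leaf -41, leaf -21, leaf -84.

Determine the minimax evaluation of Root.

43

E (White): max(29, -75, 26, 20) = 29
F (White): max(74, -32, 5, -10) = 74
G (White): max(-86, 12) = 12
A (Black): min(29, 74, 12) = 12
H (White): max(-27, 31) = 31
J (White): max(-11, 53, 27) = 53
K (White): max(8, 41, 26, -90) = 41
B (Black): min(31, 53, 41) = 31
L (White): max(43, 34) = 43
M (White): max(-65, 34, 69, 6) = 69
N (White): max(15, -70, 80) = 80
C (Black): min(43, 69, 80) = 43
P (White): max(24, -75, -95, -57) = 24
Q (White): max(-41, -21, -84) = -21
D (Black): min(24, -21) = -21
Root (White): max(12, 31, 43, -21) = 43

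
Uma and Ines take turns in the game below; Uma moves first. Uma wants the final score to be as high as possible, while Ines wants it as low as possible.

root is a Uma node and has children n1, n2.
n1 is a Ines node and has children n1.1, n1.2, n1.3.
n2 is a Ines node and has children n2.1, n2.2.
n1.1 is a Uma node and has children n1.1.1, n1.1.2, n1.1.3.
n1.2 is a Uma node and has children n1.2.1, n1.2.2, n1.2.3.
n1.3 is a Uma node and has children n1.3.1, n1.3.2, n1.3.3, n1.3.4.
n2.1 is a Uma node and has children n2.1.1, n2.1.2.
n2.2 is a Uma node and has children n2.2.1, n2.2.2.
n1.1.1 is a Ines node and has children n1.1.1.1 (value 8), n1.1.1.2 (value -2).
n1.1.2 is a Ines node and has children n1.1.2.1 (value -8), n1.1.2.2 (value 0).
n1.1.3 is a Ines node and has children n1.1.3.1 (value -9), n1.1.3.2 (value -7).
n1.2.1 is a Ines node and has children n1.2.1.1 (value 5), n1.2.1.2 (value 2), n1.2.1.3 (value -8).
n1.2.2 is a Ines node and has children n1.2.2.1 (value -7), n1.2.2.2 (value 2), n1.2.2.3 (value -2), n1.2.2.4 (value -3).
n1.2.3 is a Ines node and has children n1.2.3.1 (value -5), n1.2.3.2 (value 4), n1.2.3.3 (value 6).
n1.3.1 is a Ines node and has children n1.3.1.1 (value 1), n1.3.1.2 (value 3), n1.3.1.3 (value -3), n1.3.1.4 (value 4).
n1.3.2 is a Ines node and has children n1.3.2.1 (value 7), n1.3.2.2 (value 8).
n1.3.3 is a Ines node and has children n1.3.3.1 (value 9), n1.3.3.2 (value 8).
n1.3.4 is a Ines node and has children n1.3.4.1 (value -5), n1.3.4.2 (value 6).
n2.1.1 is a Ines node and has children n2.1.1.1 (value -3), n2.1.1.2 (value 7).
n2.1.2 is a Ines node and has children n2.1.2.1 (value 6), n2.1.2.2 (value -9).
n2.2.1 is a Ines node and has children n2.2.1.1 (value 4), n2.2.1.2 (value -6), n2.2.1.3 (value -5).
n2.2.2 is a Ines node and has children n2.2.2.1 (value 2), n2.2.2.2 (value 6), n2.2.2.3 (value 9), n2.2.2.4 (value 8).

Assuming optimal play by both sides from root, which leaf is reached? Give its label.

n2.1.1.1

n1.1.1 (Ines): min(8, -2) = -2
n1.1.2 (Ines): min(-8, 0) = -8
n1.1.3 (Ines): min(-9, -7) = -9
n1.1 (Uma): max(-2, -8, -9) = -2
n1.2.1 (Ines): min(5, 2, -8) = -8
n1.2.2 (Ines): min(-7, 2, -2, -3) = -7
n1.2.3 (Ines): min(-5, 4, 6) = -5
n1.2 (Uma): max(-8, -7, -5) = -5
n1.3.1 (Ines): min(1, 3, -3, 4) = -3
n1.3.2 (Ines): min(7, 8) = 7
n1.3.3 (Ines): min(9, 8) = 8
n1.3.4 (Ines): min(-5, 6) = -5
n1.3 (Uma): max(-3, 7, 8, -5) = 8
n1 (Ines): min(-2, -5, 8) = -5
n2.1.1 (Ines): min(-3, 7) = -3
n2.1.2 (Ines): min(6, -9) = -9
n2.1 (Uma): max(-3, -9) = -3
n2.2.1 (Ines): min(4, -6, -5) = -6
n2.2.2 (Ines): min(2, 6, 9, 8) = 2
n2.2 (Uma): max(-6, 2) = 2
n2 (Ines): min(-3, 2) = -3
root (Uma): max(-5, -3) = -3
At root, Uma picks n2 (highest: -3).
At n2, Ines picks n2.1 (lowest: -3).
At n2.1, Uma picks n2.1.1 (highest: -3).
At n2.1.1, Ines picks n2.1.1.1 (lowest: -3).
Terminal value -3.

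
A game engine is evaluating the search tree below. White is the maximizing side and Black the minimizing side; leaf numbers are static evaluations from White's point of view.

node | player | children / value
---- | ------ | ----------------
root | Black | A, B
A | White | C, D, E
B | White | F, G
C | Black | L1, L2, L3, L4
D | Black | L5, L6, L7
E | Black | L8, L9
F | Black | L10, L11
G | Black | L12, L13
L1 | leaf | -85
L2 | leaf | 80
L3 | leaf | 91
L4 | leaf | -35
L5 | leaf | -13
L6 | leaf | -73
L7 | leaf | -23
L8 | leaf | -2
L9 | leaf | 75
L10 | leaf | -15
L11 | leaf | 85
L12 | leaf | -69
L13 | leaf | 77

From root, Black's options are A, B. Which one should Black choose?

B

C (Black): min(-85, 80, 91, -35) = -85
D (Black): min(-13, -73, -23) = -73
E (Black): min(-2, 75) = -2
A (White): max(-85, -73, -2) = -2
F (Black): min(-15, 85) = -15
G (Black): min(-69, 77) = -69
B (White): max(-15, -69) = -15
root (Black): min(-2, -15) = -15
Black at root wants the lowest of {A=-2, B=-15}, so chooses B.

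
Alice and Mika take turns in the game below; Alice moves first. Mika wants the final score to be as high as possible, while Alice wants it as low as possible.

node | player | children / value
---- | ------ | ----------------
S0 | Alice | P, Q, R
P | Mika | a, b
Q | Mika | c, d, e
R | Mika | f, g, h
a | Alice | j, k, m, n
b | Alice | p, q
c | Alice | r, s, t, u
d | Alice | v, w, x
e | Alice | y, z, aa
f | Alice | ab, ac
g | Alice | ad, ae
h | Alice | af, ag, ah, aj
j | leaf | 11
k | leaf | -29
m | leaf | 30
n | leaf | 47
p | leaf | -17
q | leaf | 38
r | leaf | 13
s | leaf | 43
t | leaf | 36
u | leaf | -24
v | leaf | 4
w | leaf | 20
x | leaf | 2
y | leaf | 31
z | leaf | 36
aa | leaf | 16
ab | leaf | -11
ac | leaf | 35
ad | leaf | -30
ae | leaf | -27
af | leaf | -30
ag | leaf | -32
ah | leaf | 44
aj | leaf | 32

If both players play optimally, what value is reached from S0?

a (Alice): min(11, -29, 30, 47) = -29
b (Alice): min(-17, 38) = -17
P (Mika): max(-29, -17) = -17
c (Alice): min(13, 43, 36, -24) = -24
d (Alice): min(4, 20, 2) = 2
e (Alice): min(31, 36, 16) = 16
Q (Mika): max(-24, 2, 16) = 16
f (Alice): min(-11, 35) = -11
g (Alice): min(-30, -27) = -30
h (Alice): min(-30, -32, 44, 32) = -32
R (Mika): max(-11, -30, -32) = -11
S0 (Alice): min(-17, 16, -11) = -17

-17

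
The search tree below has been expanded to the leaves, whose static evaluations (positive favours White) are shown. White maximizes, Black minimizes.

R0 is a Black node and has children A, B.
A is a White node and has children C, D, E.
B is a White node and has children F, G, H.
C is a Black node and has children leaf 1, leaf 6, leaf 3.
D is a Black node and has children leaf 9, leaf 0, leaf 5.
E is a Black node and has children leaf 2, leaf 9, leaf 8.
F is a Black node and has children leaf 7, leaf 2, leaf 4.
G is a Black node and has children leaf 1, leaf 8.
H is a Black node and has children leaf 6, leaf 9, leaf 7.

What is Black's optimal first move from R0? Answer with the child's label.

C (Black): min(1, 6, 3) = 1
D (Black): min(9, 0, 5) = 0
E (Black): min(2, 9, 8) = 2
A (White): max(1, 0, 2) = 2
F (Black): min(7, 2, 4) = 2
G (Black): min(1, 8) = 1
H (Black): min(6, 9, 7) = 6
B (White): max(2, 1, 6) = 6
R0 (Black): min(2, 6) = 2
Black at R0 wants the lowest of {A=2, B=6}, so chooses A.

A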